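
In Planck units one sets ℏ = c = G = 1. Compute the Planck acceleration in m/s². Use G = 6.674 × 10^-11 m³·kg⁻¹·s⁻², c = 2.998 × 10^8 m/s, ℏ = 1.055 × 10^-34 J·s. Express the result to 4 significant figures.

a_P = √(c⁷/(ℏG))
  = √(3.092 × 10^103)
  = 5.560 × 10^51 m/s²

5.560 × 10^51 m/s²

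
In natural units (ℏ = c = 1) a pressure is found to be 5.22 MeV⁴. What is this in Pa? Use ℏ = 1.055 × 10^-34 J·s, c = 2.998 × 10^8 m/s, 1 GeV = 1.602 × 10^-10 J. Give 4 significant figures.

1.087 × 10^26 Pa

Pressure is [E]/[L]³ = [E]⁴/(ℏc)³.
1 GeV⁴ → 1/(ℏc)³ × (1 GeV in J)⁴ = 2.082 × 10^37 Pa.
Convert the energy scale: 5.22 MeV⁴ = 5.22 × 10^-12 GeV⁴.
Result: 5.22 × 10^-12 × 2.082 × 10^37 = 1.087 × 10^26 Pa.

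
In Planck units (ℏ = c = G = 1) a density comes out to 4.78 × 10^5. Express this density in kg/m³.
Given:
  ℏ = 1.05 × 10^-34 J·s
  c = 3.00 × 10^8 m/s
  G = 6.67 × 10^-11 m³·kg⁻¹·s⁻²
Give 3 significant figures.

2.49 × 10^102 kg/m³

One Planck density: ρ_P = c⁵/(ℏG²) = 5.20 × 10^96 kg/m³.
4.78 × 10^5 × 5.20 × 10^96 kg/m³ = 2.49 × 10^102 kg/m³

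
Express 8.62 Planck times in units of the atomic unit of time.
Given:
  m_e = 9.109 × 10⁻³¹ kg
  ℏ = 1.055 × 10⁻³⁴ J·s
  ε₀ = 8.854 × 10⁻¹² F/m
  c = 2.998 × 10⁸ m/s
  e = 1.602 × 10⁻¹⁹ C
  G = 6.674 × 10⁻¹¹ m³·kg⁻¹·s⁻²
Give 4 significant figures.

Planck time: t_P = √(ℏG/c⁵) = 5.392 × 10⁻⁴⁴ s
atomic unit of time: τ_au = (4πε₀)²ℏ³/(m_e e⁴) = 2.423 × 10⁻¹⁷ s
8.62 × 5.392 × 10⁻⁴⁴ / 2.423 × 10⁻¹⁷ = 1.918 × 10⁻²⁶

1.918 × 10⁻²⁶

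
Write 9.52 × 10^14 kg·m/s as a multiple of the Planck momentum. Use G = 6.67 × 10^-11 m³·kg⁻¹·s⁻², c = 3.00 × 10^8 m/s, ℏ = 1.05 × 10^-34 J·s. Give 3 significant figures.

1.46 × 10^14

Planck momentum: p_P = √(ℏc³/G) = 6.52 kg·m/s.
9.52 × 10^14 / 6.52 = 1.46 × 10^14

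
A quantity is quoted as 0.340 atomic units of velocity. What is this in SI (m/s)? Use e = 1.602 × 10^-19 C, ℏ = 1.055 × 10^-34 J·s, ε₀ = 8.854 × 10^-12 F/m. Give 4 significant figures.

7.434 × 10^5 m/s

One atomic unit of velocity: v_au = e²/(4πε₀ℏ) = 2.186 × 10^6 m/s.
0.340 × 2.186 × 10^6 m/s = 7.434 × 10^5 m/s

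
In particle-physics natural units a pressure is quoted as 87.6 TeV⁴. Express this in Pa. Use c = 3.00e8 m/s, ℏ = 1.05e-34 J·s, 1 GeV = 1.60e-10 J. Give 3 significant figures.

Pressure is [E]/[L]³ = [E]⁴/(ℏc)³.
1 GeV⁴ → 1/(ℏc)³ × (1 GeV in J)⁴ = 2.10e37 Pa.
Convert the energy scale: 87.6 TeV⁴ = 8.76e13 GeV⁴.
Result: 8.76e13 × 2.10e37 = 1.84e51 Pa.

1.84e51 Pa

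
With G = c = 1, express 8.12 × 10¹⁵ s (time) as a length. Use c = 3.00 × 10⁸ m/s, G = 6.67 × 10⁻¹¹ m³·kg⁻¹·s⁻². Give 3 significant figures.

Time → length via c.
8.12 × 10¹⁵ s × (c) = 2.44 × 10²⁴ m

2.44 × 10²⁴ m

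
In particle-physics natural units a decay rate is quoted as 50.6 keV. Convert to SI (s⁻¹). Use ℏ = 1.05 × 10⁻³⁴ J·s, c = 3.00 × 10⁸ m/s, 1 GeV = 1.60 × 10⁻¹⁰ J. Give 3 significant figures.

A rate is [E]/ℏ; divide by ℏ.
1 GeV → 1/ℏ × (1 GeV in J) = 1.52 × 10²⁴ s⁻¹.
Convert the energy scale: 50.6 keV = 5.06 × 10⁻⁵ GeV.
Result: 5.06 × 10⁻⁵ × 1.52 × 10²⁴ = 7.71 × 10¹⁹ s⁻¹.

7.71 × 10¹⁹ s⁻¹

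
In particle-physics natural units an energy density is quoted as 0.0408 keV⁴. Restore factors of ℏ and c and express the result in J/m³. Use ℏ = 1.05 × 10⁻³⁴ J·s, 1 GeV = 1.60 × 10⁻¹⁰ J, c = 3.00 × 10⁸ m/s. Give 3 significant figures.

8.55 × 10¹¹ J/m³

[E]/[L]³ = [E]⁴/(ℏc)³; restore (ℏc)⁻³.
1 GeV⁴ → 1/(ℏc)³ × (1 GeV in J)⁴ = 2.10 × 10³⁷ J/m³.
Convert the energy scale: 0.0408 keV⁴ = 4.08 × 10⁻²⁶ GeV⁴.
Result: 4.08 × 10⁻²⁶ × 2.10 × 10³⁷ = 8.55 × 10¹¹ J/m³.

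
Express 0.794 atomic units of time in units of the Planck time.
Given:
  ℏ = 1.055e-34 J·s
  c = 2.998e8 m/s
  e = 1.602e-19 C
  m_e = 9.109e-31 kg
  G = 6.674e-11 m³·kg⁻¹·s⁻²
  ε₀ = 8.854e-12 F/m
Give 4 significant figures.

atomic unit of time: τ_au = (4πε₀)²ℏ³/(m_e e⁴) = 2.423e-17 s
Planck time: t_P = √(ℏG/c⁵) = 5.392e-44 s
0.794 × 2.423e-17 / 5.392e-44 = 3.568e26

3.568e26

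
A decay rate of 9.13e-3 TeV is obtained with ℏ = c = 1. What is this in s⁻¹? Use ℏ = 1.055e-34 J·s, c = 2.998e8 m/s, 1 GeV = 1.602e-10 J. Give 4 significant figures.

A rate is [E]/ℏ; divide by ℏ.
1 GeV → 1/ℏ × (1 GeV in J) = 1.518e24 s⁻¹.
Convert the energy scale: 9.13e-3 TeV = 9.13 GeV.
Result: 9.13 × 1.518e24 = 1.386e25 s⁻¹.

1.386e25 s⁻¹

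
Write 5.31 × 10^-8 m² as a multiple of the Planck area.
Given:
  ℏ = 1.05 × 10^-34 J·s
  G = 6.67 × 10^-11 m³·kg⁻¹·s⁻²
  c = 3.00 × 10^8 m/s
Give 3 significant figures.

2.05 × 10^62

Planck area: A_P = ℏG/c³ = 2.59 × 10^-70 m².
5.31 × 10^-8 / 2.59 × 10^-70 = 2.05 × 10^62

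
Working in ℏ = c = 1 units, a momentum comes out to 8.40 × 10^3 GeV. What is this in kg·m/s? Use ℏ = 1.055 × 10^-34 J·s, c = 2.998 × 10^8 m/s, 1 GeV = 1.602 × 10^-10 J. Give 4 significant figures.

Momentum is [E]/c; divide by c.
1 GeV → 1/c × (1 GeV in J) = 5.344 × 10^-19 kg·m/s.
Result: 8.40 × 10^3 × 5.344 × 10^-19 = 4.489 × 10^-15 kg·m/s.

4.489 × 10^-15 kg·m/s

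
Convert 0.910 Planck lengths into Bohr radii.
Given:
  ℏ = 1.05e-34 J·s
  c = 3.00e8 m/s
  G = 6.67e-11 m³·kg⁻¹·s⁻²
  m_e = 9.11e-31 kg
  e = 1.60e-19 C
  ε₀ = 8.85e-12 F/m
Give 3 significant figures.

Planck length: ℓ_P = √(ℏG/c³) = 1.61e-35 m
Bohr radius: a₀ = 4πε₀ℏ²/(m_e e²) = 5.26e-11 m
0.910 × 1.61e-35 / 5.26e-11 = 2.79e-25

2.79e-25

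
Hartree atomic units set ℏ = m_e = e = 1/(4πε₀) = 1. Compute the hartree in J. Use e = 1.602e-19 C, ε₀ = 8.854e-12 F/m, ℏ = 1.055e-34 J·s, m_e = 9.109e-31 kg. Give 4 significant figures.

4.354e-18 J

Dimensional analysis gives E_h = m_e e⁴/(4πε₀ℏ)².
  = 6.000e-106 / 1.378e-88
  = 4.354e-18 J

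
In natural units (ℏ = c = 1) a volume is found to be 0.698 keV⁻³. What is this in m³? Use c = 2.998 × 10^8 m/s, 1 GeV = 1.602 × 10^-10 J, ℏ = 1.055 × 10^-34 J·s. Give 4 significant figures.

5.372 × 10^-30 m³

Volume is [L]³ = [E]⁻³·(ℏc)³.
1 GeV⁻³ → (ℏc)³ × (1 GeV in J)⁻³ = 7.696 × 10^-48 m³.
Convert the energy scale: 0.698 keV⁻³ = 6.98 × 10^17 GeV⁻³.
Result: 6.98 × 10^17 × 7.696 × 10^-48 = 5.372 × 10^-30 m³.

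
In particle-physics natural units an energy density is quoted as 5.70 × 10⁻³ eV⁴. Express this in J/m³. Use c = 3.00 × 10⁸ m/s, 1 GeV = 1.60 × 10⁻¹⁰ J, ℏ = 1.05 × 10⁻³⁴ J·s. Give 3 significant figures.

0.120 J/m³

[E]/[L]³ = [E]⁴/(ℏc)³; restore (ℏc)⁻³.
1 GeV⁴ → 1/(ℏc)³ × (1 GeV in J)⁴ = 2.10 × 10³⁷ J/m³.
Convert the energy scale: 5.70 × 10⁻³ eV⁴ = 5.70 × 10⁻³⁹ GeV⁴.
Result: 5.70 × 10⁻³⁹ × 2.10 × 10³⁷ = 0.120 J/m³.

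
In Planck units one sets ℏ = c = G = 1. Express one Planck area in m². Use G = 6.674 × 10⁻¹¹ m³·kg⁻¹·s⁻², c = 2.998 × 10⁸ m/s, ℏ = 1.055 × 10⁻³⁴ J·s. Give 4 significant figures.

A_P = ℏG/c³
  = 7.041 × 10⁻⁴⁵ / 2.695 × 10²⁵
  = 2.613 × 10⁻⁷⁰ m²

2.613 × 10⁻⁷⁰ m²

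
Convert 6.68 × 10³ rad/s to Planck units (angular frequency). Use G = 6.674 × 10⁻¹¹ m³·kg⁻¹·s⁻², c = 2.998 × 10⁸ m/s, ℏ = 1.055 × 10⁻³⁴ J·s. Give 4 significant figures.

3.602 × 10⁻⁴⁰

Planck angular frequency: ω_P = √(c⁵/(ℏG)) = 1.855 × 10⁴³ rad/s.
6.68 × 10³ / 1.855 × 10⁴³ = 3.602 × 10⁻⁴⁰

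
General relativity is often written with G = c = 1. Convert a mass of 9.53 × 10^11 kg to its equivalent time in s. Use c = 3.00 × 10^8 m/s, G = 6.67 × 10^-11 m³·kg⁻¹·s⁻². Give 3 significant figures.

Mass → time via G/c³.
9.53 × 10^11 kg × (G/c³) = 2.35 × 10^-24 s

2.35 × 10^-24 s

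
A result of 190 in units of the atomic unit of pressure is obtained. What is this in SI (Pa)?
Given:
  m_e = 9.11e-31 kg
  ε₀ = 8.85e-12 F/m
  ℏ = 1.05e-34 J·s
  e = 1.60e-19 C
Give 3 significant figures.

One atomic unit of pressure: P_au = E_h/a₀³ = m_e⁴e¹⁰/((4πε₀)⁵ℏ⁸) = 3.01e13 Pa.
190 × 3.01e13 Pa = 5.72e15 Pa

5.72e15 Pa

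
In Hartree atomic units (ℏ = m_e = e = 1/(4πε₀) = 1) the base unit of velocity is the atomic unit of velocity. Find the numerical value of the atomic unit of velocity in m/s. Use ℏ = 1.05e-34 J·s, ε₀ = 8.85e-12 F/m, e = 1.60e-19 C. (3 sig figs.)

2.19e6 m/s

v_au = e²/(4πε₀ℏ)
  = 2.56e-38 / 1.17e-44
  = 2.19e6 m/s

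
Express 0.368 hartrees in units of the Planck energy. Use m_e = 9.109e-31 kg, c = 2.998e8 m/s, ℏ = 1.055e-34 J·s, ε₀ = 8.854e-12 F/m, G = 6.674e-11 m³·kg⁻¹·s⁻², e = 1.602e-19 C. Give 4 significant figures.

hartree: E_h = m_e e⁴/(4πε₀ℏ)² = 4.354e-18 J
Planck energy: E_P = √(ℏc⁵/G) = 1.957e9 J
0.368 × 4.354e-18 / 1.957e9 = 8.189e-28

8.189e-28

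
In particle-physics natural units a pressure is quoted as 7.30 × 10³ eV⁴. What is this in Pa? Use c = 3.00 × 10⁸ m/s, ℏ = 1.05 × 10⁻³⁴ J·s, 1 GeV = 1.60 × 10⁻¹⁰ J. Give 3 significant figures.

1.53 × 10⁵ Pa

Pressure is [E]/[L]³ = [E]⁴/(ℏc)³.
1 GeV⁴ → 1/(ℏc)³ × (1 GeV in J)⁴ = 2.10 × 10³⁷ Pa.
Convert the energy scale: 7.30 × 10³ eV⁴ = 7.30 × 10⁻³³ GeV⁴.
Result: 7.30 × 10⁻³³ × 2.10 × 10³⁷ = 1.53 × 10⁵ Pa.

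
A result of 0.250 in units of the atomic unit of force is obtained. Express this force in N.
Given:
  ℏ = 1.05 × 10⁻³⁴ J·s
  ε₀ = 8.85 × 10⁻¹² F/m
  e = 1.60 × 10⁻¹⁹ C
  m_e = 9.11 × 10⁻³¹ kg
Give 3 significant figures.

One atomic unit of force: F_au = E_h/a₀ = m_e²e⁶/((4πε₀)³ℏ⁴) = 8.33 × 10⁻⁸ N.
0.250 × 8.33 × 10⁻⁸ N = 2.08 × 10⁻⁸ N

2.08 × 10⁻⁸ N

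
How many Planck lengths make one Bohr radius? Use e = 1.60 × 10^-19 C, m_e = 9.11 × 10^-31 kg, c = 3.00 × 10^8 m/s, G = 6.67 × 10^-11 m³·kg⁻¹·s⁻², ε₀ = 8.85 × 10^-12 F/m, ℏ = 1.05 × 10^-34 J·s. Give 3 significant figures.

3.26 × 10^24

Bohr radius: a₀ = 4πε₀ℏ²/(m_e e²) = 5.26 × 10^-11 m
Planck length: ℓ_P = √(ℏG/c³) = 1.61 × 10^-35 m
ratio = 5.26 × 10^-11 / 1.61 × 10^-35 = 3.26 × 10^24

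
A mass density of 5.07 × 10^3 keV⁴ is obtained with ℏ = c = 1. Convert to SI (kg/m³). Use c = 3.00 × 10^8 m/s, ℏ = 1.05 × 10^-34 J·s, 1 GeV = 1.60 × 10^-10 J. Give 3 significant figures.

Mass density is [E]/(c²[L]³) = [E]⁴/(ℏ³c⁵).
1 GeV⁴ → 1/(ℏ³c⁵) × (1 GeV in J)⁴ = 2.33 × 10^20 kg/m³.
Convert the energy scale: 5.07 × 10^3 keV⁴ = 5.07 × 10^-21 GeV⁴.
Result: 5.07 × 10^-21 × 2.33 × 10^20 = 1.18 kg/m³.

1.18 kg/m³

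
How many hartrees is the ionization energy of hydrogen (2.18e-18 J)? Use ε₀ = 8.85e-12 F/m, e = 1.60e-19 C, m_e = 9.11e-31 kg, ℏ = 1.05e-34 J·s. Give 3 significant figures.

hartree: E_h = m_e e⁴/(4πε₀ℏ)² = 4.38e-18 J.
2.18e-18 / 4.38e-18 = 0.498

0.498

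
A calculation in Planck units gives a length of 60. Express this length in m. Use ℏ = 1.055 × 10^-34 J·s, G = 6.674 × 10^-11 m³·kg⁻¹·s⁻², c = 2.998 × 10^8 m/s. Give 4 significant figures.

One Planck length: ℓ_P = √(ℏG/c³) = 1.616 × 10^-35 m.
60 × 1.616 × 10^-35 m = 9.699 × 10^-34 m

9.699 × 10^-34 m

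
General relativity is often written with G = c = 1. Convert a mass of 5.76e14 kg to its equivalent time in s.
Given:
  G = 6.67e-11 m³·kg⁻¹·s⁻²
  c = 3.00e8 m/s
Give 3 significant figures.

Mass → time via G/c³.
5.76e14 kg × (G/c³) = 1.42e-21 s

1.42e-21 s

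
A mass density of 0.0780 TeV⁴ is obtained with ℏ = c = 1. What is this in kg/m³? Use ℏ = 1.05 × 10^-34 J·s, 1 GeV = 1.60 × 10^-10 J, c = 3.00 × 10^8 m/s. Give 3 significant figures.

Mass density is [E]/(c²[L]³) = [E]⁴/(ℏ³c⁵).
1 GeV⁴ → 1/(ℏ³c⁵) × (1 GeV in J)⁴ = 2.33 × 10^20 kg/m³.
Convert the energy scale: 0.0780 TeV⁴ = 7.80 × 10^10 GeV⁴.
Result: 7.80 × 10^10 × 2.33 × 10^20 = 1.82 × 10^31 kg/m³.

1.82 × 10^31 kg/m³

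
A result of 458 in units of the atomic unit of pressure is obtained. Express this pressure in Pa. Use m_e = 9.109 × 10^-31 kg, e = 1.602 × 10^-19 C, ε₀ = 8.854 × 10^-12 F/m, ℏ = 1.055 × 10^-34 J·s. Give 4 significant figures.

1.342 × 10^16 Pa

One atomic unit of pressure: P_au = E_h/a₀³ = m_e⁴e¹⁰/((4πε₀)⁵ℏ⁸) = 2.929 × 10^13 Pa.
458 × 2.929 × 10^13 Pa = 1.342 × 10^16 Pa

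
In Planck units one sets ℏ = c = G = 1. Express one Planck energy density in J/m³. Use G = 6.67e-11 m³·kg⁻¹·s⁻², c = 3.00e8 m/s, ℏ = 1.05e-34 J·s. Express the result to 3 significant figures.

4.68e113 J/m³

u_P = c⁷/(ℏG²)
  = 2.19e59 / 4.67e-55
  = 4.68e113 J/m³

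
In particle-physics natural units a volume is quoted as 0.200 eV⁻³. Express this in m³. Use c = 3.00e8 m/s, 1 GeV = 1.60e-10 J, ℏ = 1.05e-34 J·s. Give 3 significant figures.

1.53e-21 m³

Volume is [L]³ = [E]⁻³·(ℏc)³.
1 GeV⁻³ → (ℏc)³ × (1 GeV in J)⁻³ = 7.63e-48 m³.
Convert the energy scale: 0.200 eV⁻³ = 2.00e26 GeV⁻³.
Result: 2.00e26 × 7.63e-48 = 1.53e-21 m³.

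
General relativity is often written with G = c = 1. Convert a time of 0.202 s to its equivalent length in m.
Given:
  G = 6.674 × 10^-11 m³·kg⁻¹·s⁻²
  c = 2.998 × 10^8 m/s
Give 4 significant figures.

6.056 × 10^7 m

Time → length via c.
0.202 s × (c) = 6.056 × 10^7 m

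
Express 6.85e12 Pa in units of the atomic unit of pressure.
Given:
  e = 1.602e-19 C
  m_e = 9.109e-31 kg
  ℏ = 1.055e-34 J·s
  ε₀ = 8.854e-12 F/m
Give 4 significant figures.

0.2339

atomic unit of pressure: P_au = E_h/a₀³ = m_e⁴e¹⁰/((4πε₀)⁵ℏ⁸) = 2.929e13 Pa.
6.85e12 / 2.929e13 = 0.2339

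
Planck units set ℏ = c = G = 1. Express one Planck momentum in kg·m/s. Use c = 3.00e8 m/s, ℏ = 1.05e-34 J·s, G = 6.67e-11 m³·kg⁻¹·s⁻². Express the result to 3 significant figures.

6.52 kg·m/s

From ℏ = c = G = 1 the momentum scale is p_P = √(ℏc³/G).
  = √(42.5)
  = 6.52 kg·m/s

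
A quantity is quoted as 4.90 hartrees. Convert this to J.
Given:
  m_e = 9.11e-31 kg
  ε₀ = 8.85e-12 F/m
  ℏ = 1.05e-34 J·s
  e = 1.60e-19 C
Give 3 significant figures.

One hartree: E_h = m_e e⁴/(4πε₀ℏ)² = 4.38e-18 J.
4.90 × 4.38e-18 J = 2.15e-17 J

2.15e-17 J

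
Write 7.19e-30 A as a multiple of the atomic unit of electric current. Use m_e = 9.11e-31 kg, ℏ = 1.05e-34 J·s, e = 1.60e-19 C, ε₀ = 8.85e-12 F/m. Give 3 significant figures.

1.08e-27

atomic unit of electric current: I_au = e E_h/ℏ = m_e e⁵/((4πε₀)²ℏ³) = 6.67e-3 A.
7.19e-30 / 6.67e-3 = 1.08e-27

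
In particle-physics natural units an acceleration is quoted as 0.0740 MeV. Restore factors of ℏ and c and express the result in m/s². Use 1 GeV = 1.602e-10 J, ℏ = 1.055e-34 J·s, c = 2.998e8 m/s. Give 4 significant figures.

Acceleration is [L]/[T]² = c·[E]/ℏ.
1 GeV → c/ℏ × (1 GeV in J) = 4.552e32 m/s².
Convert the energy scale: 0.0740 MeV = 7.40e-5 GeV.
Result: 7.40e-5 × 4.552e32 = 3.369e28 m/s².

3.369e28 m/s²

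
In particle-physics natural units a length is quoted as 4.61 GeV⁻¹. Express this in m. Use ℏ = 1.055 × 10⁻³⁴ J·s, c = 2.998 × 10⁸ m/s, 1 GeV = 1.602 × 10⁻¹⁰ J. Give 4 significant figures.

A length is [E]⁻¹ in ℏ=c=1; restore one factor of ℏc.
1 GeV⁻¹ → ℏc × (1 GeV in J)⁻¹ = 1.974 × 10⁻¹⁶ m.
Result: 4.61 × 1.974 × 10⁻¹⁶ = 9.102 × 10⁻¹⁶ m.

9.102 × 10⁻¹⁶ m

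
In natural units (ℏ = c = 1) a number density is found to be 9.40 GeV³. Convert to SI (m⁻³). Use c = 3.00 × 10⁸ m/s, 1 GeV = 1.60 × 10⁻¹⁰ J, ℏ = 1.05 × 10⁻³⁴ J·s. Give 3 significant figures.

1.23 × 10⁴⁸ m⁻³

Number density is [L]⁻³ = [E]³/(ℏc)³.
1 GeV³ → 1/(ℏc)³ × (1 GeV in J)³ = 1.31 × 10⁴⁷ m⁻³.
Result: 9.40 × 1.31 × 10⁴⁷ = 1.23 × 10⁴⁸ m⁻³.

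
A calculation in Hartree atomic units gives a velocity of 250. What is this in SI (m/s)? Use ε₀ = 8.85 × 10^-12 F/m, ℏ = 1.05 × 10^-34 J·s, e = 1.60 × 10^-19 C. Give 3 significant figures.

5.48 × 10^8 m/s

One atomic unit of velocity: v_au = e²/(4πε₀ℏ) = 2.19 × 10^6 m/s.
250 × 2.19 × 10^6 m/s = 5.48 × 10^8 m/s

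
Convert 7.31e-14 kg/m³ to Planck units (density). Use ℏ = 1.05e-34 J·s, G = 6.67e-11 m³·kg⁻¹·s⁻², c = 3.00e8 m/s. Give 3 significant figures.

1.41e-110

Planck density: ρ_P = c⁵/(ℏG²) = 5.20e96 kg/m³.
7.31e-14 / 5.20e96 = 1.41e-110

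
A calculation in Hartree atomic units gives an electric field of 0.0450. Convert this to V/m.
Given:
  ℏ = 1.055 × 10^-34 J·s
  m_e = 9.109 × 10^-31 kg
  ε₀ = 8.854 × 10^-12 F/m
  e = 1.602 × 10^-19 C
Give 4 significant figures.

One atomic unit of electric field: E_au = E_h/(e a₀) = m_e²e⁵/((4πε₀)³ℏ⁴) = 5.131 × 10^11 V/m.
0.0450 × 5.131 × 10^11 V/m = 2.309 × 10^10 V/m

2.309 × 10^10 V/m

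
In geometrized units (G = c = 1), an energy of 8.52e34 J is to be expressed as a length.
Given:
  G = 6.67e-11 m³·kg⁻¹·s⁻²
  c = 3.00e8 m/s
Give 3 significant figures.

7.02e-10 m

Energy → length via G/c⁴.
8.52e34 J × (G/c⁴) = 7.02e-10 m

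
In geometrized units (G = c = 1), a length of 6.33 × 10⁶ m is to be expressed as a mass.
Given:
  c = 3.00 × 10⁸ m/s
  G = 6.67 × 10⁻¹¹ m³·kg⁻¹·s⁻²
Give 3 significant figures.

Length → mass via c²/G.
6.33 × 10⁶ m × (c²/G) = 8.54 × 10³³ kg

8.54 × 10³³ kg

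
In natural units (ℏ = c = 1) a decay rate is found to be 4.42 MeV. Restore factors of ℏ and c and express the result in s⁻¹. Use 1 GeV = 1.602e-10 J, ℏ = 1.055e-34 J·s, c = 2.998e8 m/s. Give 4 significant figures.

A rate is [E]/ℏ; divide by ℏ.
1 GeV → 1/ℏ × (1 GeV in J) = 1.518e24 s⁻¹.
Convert the energy scale: 4.42 MeV = 4.42e-3 GeV.
Result: 4.42e-3 × 1.518e24 = 6.712e21 s⁻¹.

6.712e21 s⁻¹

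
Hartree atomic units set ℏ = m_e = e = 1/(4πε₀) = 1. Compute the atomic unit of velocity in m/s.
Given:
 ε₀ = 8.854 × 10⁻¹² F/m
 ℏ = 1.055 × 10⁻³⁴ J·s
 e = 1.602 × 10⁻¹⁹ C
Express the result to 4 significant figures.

From ℏ = m_e = e = 1/(4πε₀) = 1 the velocity scale is v_au = e²/(4πε₀ℏ).
  = 2.566 × 10⁻³⁸ / 1.174 × 10⁻⁴⁴
  = 2.186 × 10⁶ m/s

2.186 × 10⁶ m/s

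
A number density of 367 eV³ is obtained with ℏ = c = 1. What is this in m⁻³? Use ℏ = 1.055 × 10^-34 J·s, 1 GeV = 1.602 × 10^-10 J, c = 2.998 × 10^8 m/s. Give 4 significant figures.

Number density is [L]⁻³ = [E]³/(ℏc)³.
1 GeV³ → 1/(ℏc)³ × (1 GeV in J)³ = 1.299 × 10^47 m⁻³.
Convert the energy scale: 367 eV³ = 3.67 × 10^-25 GeV³.
Result: 3.67 × 10^-25 × 1.299 × 10^47 = 4.769 × 10^22 m⁻³.

4.769 × 10^22 m⁻³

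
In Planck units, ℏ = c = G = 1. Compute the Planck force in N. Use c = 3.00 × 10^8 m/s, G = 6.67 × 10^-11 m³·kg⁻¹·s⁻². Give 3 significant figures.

Dimensional analysis gives F_P = c⁴/G.
  = 8.10 × 10^33 / 6.67 × 10^-11
  = 1.21 × 10^44 N

1.21 × 10^44 N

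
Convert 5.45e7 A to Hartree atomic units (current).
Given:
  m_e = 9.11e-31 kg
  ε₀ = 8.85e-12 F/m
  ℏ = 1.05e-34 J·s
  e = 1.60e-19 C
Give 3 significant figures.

atomic unit of electric current: I_au = e E_h/ℏ = m_e e⁵/((4πε₀)²ℏ³) = 6.67e-3 A.
5.45e7 / 6.67e-3 = 8.17e9

8.17e9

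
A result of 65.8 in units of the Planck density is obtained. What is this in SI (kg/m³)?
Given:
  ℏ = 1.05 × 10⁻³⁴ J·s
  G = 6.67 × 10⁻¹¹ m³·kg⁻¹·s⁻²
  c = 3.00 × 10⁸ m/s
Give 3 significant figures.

One Planck density: ρ_P = c⁵/(ℏG²) = 5.20 × 10⁹⁶ kg/m³.
65.8 × 5.20 × 10⁹⁶ kg/m³ = 3.42 × 10⁹⁸ kg/m³

3.42 × 10⁹⁸ kg/m³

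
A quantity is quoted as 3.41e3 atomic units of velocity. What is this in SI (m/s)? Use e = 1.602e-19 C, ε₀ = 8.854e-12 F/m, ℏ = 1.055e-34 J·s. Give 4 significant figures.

7.456e9 m/s

One atomic unit of velocity: v_au = e²/(4πε₀ℏ) = 2.186e6 m/s.
3.41e3 × 2.186e6 m/s = 7.456e9 m/s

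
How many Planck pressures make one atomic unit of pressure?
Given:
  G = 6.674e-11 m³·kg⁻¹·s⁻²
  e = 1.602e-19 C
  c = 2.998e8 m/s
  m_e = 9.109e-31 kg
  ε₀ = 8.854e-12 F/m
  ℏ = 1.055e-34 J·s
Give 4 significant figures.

6.323e-101

atomic unit of pressure: P_au = E_h/a₀³ = m_e⁴e¹⁰/((4πε₀)⁵ℏ⁸) = 2.929e13 Pa
Planck pressure: p_P = c⁷/(ℏG²) = 4.632e113 Pa
ratio = 2.929e13 / 4.632e113 = 6.323e-101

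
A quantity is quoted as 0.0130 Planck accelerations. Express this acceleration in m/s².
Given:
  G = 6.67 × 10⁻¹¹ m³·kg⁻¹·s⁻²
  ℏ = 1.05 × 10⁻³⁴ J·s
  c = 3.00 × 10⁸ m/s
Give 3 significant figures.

One Planck acceleration: a_P = √(c⁷/(ℏG)) = 5.59 × 10⁵¹ m/s².
0.0130 × 5.59 × 10⁵¹ m/s² = 7.26 × 10⁴⁹ m/s²

7.26 × 10⁴⁹ m/s²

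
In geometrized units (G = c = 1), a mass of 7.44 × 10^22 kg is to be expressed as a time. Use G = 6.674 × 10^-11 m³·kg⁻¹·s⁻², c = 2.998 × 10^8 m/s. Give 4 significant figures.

Mass → time via G/c³.
7.44 × 10^22 kg × (G/c³) = 1.843 × 10^-13 s

1.843 × 10^-13 s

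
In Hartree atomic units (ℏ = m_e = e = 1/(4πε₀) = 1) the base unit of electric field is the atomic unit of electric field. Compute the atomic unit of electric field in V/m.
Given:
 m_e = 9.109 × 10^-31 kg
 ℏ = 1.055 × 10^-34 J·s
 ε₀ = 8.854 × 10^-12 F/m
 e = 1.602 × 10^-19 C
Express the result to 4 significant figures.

E_au = E_h/(e a₀) = m_e²e⁵/((4πε₀)³ℏ⁴)
E_h = 4.354 × 10^-18 J
a₀ = 5.297 × 10^-11 m
E_h/(e·a₀) = 5.131 × 10^11 V/m

5.131 × 10^11 V/m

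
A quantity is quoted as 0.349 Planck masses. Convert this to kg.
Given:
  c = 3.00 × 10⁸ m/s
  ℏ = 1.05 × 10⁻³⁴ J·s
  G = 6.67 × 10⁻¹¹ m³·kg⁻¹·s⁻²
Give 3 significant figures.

One Planck mass: m_P = √(ℏc/G) = 2.17 × 10⁻⁸ kg.
0.349 × 2.17 × 10⁻⁸ kg = 7.58 × 10⁻⁹ kg

7.58 × 10⁻⁹ kg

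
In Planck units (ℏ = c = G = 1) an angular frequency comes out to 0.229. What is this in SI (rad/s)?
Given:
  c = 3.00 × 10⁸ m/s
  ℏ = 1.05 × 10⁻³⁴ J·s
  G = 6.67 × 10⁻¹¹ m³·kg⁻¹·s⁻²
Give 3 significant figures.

One Planck angular frequency: ω_P = √(c⁵/(ℏG)) = 1.86 × 10⁴³ rad/s.
0.229 × 1.86 × 10⁴³ rad/s = 4.27 × 10⁴² rad/s

4.27 × 10⁴² rad/s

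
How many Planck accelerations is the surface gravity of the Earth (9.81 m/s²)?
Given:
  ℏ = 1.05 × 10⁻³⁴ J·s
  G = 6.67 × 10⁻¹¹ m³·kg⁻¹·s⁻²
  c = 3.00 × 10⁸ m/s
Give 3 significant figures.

Planck acceleration: a_P = √(c⁷/(ℏG)) = 5.59 × 10⁵¹ m/s².
9.81 / 5.59 × 10⁵¹ = 1.76 × 10⁻⁵¹

1.76 × 10⁻⁵¹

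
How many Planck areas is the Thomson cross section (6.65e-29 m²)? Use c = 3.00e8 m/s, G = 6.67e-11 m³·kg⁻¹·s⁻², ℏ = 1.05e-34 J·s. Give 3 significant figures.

2.56e41

Planck area: A_P = ℏG/c³ = 2.59e-70 m².
6.65e-29 / 2.59e-70 = 2.56e41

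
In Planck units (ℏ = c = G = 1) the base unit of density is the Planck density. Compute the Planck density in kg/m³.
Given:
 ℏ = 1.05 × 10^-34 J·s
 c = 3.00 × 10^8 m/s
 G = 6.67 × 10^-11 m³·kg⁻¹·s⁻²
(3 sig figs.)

5.20 × 10^96 kg/m³

ρ_P = c⁵/(ℏG²)
  = 2.43 × 10^42 / 4.67 × 10^-55
  = 5.20 × 10^96 kg/m³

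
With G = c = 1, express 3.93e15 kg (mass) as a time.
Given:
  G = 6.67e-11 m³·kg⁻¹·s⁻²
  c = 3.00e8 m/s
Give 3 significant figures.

Mass → time via G/c³.
3.93e15 kg × (G/c³) = 9.71e-21 s

9.71e-21 s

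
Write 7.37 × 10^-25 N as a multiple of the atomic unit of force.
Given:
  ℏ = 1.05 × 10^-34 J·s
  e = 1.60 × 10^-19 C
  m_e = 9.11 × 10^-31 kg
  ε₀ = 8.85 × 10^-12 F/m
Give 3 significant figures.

atomic unit of force: F_au = E_h/a₀ = m_e²e⁶/((4πε₀)³ℏ⁴) = 8.33 × 10^-8 N.
7.37 × 10^-25 / 8.33 × 10^-8 = 8.85 × 10^-18

8.85 × 10^-18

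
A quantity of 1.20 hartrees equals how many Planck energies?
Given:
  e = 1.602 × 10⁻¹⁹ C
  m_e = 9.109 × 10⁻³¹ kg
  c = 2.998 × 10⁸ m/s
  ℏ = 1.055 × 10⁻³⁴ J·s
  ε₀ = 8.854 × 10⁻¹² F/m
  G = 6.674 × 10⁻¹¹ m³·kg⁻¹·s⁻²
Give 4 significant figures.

hartree: E_h = m_e e⁴/(4πε₀ℏ)² = 4.354 × 10⁻¹⁸ J
Planck energy: E_P = √(ℏc⁵/G) = 1.957 × 10⁹ J
1.20 × 4.354 × 10⁻¹⁸ / 1.957 × 10⁹ = 2.670 × 10⁻²⁷

2.670 × 10⁻²⁷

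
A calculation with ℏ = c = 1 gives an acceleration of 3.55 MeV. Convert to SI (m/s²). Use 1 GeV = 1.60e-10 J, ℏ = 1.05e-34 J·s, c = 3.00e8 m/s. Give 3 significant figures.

Acceleration is [L]/[T]² = c·[E]/ℏ.
1 GeV → c/ℏ × (1 GeV in J) = 4.57e32 m/s².
Convert the energy scale: 3.55 MeV = 3.55e-3 GeV.
Result: 3.55e-3 × 4.57e32 = 1.62e30 m/s².

1.62e30 m/s²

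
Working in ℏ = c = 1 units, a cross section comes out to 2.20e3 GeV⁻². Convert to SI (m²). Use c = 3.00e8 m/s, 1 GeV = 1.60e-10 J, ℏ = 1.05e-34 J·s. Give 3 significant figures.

Area is [L]² = [E]⁻²·(ℏc)²; restore (ℏc)².
1 GeV⁻² → (ℏc)² × (1 GeV in J)⁻² = 3.88e-32 m².
Result: 2.20e3 × 3.88e-32 = 8.53e-29 m².

8.53e-29 m²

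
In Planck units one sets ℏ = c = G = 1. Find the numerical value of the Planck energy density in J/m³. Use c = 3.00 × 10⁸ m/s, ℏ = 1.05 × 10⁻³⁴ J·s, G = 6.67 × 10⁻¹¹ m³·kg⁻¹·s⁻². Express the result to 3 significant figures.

4.68 × 10¹¹³ J/m³

u_P = c⁷/(ℏG²)
  = 2.19 × 10⁵⁹ / 4.67 × 10⁻⁵⁵
  = 4.68 × 10¹¹³ J/m³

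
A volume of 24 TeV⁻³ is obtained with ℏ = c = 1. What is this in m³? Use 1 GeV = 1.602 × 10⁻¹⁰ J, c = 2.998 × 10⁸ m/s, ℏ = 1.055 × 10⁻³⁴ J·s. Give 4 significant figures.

Volume is [L]³ = [E]⁻³·(ℏc)³.
1 GeV⁻³ → (ℏc)³ × (1 GeV in J)⁻³ = 7.696 × 10⁻⁴⁸ m³.
Convert the energy scale: 24 TeV⁻³ = 2.40 × 10⁻⁸ GeV⁻³.
Result: 2.40 × 10⁻⁸ × 7.696 × 10⁻⁴⁸ = 1.847 × 10⁻⁵⁵ m³.

1.847 × 10⁻⁵⁵ m³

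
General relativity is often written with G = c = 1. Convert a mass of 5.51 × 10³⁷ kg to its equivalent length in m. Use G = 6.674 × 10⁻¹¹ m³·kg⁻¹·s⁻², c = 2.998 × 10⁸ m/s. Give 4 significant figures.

In G = c = 1 units mass has dimensions of length; the conversion factor is G/c².
5.51 × 10³⁷ kg × (G/c²) = 4.091 × 10¹⁰ m

4.091 × 10¹⁰ m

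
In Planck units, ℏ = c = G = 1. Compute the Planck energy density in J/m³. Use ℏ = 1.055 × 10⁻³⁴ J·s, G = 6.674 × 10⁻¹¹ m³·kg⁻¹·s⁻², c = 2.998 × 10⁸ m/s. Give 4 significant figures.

4.632 × 10¹¹³ J/m³

Dimensional analysis gives u_P = c⁷/(ℏG²).
  = 2.177 × 10⁵⁹ / 4.699 × 10⁻⁵⁵
  = 4.632 × 10¹¹³ J/m³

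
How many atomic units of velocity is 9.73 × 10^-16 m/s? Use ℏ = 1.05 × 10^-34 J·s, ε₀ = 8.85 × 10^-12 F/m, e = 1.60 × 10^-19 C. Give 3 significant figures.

4.44 × 10^-22

atomic unit of velocity: v_au = e²/(4πε₀ℏ) = 2.19 × 10^6 m/s.
9.73 × 10^-16 / 2.19 × 10^6 = 4.44 × 10^-22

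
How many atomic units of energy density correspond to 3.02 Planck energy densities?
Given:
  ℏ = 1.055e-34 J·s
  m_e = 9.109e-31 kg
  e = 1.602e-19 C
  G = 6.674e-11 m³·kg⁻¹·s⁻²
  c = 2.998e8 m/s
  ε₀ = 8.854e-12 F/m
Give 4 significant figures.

Planck energy density: u_P = c⁷/(ℏG²) = 4.632e113 J/m³
atomic unit of energy density: u_au = E_h/a₀³ = m_e⁴e¹⁰/((4πε₀)⁵ℏ⁸) = 2.929e13 J/m³
3.02 × 4.632e113 / 2.929e13 = 4.776e100

4.776e100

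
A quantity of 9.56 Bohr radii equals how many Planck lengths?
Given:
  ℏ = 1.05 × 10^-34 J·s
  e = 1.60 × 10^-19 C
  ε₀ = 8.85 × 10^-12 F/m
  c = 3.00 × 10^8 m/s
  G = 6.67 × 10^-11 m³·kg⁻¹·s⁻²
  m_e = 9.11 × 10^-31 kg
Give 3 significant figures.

3.12 × 10^25

Bohr radius: a₀ = 4πε₀ℏ²/(m_e e²) = 5.26 × 10^-11 m
Planck length: ℓ_P = √(ℏG/c³) = 1.61 × 10^-35 m
9.56 × 5.26 × 10^-11 / 1.61 × 10^-35 = 3.12 × 10^25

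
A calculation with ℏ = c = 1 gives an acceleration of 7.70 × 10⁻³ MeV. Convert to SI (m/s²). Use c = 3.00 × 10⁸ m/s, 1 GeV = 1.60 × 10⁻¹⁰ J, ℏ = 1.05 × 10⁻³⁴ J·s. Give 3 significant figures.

3.52 × 10²⁷ m/s²

Acceleration is [L]/[T]² = c·[E]/ℏ.
1 GeV → c/ℏ × (1 GeV in J) = 4.57 × 10³² m/s².
Convert the energy scale: 7.70 × 10⁻³ MeV = 7.70 × 10⁻⁶ GeV.
Result: 7.70 × 10⁻⁶ × 4.57 × 10³² = 3.52 × 10²⁷ m/s².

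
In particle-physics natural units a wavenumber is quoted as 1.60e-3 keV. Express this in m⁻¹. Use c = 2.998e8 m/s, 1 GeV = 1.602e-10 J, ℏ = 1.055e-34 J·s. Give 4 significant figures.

Inverse length is [E]/(ℏc).
1 GeV → 1/(ℏc) × (1 GeV in J) = 5.065e15 m⁻¹.
Convert the energy scale: 1.60e-3 keV = 1.60e-9 GeV.
Result: 1.60e-9 × 5.065e15 = 8.104e6 m⁻¹.

8.104e6 m⁻¹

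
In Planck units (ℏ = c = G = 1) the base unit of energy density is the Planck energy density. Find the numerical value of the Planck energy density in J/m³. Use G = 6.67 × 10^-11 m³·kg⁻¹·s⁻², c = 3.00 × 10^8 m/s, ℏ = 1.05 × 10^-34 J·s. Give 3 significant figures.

4.68 × 10^113 J/m³

u_P = c⁷/(ℏG²)
  = 2.19 × 10^59 / 4.67 × 10^-55
  = 4.68 × 10^113 J/m³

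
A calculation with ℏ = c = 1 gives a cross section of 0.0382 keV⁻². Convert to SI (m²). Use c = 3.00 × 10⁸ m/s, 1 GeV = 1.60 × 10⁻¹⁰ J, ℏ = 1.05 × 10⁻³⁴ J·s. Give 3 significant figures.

Area is [L]² = [E]⁻²·(ℏc)²; restore (ℏc)².
1 GeV⁻² → (ℏc)² × (1 GeV in J)⁻² = 3.88 × 10⁻³² m².
Convert the energy scale: 0.0382 keV⁻² = 3.82 × 10¹⁰ GeV⁻².
Result: 3.82 × 10¹⁰ × 3.88 × 10⁻³² = 1.48 × 10⁻²¹ m².

1.48 × 10⁻²¹ m²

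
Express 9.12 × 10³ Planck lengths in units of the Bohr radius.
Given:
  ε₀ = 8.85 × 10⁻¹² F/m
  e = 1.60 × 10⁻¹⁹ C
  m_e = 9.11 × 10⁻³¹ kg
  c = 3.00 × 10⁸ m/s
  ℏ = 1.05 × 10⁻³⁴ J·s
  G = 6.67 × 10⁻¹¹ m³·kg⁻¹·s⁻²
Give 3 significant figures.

Planck length: ℓ_P = √(ℏG/c³) = 1.61 × 10⁻³⁵ m
Bohr radius: a₀ = 4πε₀ℏ²/(m_e e²) = 5.26 × 10⁻¹¹ m
9.12 × 10³ × 1.61 × 10⁻³⁵ / 5.26 × 10⁻¹¹ = 2.79 × 10⁻²¹

2.79 × 10⁻²¹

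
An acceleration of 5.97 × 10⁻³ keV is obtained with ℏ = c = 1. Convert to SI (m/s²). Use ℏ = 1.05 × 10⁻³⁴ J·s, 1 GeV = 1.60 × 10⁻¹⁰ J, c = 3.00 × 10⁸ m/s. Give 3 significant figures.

Acceleration is [L]/[T]² = c·[E]/ℏ.
1 GeV → c/ℏ × (1 GeV in J) = 4.57 × 10³² m/s².
Convert the energy scale: 5.97 × 10⁻³ keV = 5.97 × 10⁻⁹ GeV.
Result: 5.97 × 10⁻⁹ × 4.57 × 10³² = 2.73 × 10²⁴ m/s².

2.73 × 10²⁴ m/s²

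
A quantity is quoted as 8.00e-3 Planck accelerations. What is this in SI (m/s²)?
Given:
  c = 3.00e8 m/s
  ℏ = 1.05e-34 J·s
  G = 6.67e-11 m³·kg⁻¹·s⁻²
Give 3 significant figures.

4.47e49 m/s²

One Planck acceleration: a_P = √(c⁷/(ℏG)) = 5.59e51 m/s².
8.00e-3 × 5.59e51 m/s² = 4.47e49 m/s²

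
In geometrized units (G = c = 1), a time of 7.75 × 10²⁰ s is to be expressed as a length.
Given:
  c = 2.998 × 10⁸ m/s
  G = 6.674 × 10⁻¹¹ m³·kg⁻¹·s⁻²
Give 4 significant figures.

2.323 × 10²⁹ m

Time → length via c.
7.75 × 10²⁰ s × (c) = 2.323 × 10²⁹ m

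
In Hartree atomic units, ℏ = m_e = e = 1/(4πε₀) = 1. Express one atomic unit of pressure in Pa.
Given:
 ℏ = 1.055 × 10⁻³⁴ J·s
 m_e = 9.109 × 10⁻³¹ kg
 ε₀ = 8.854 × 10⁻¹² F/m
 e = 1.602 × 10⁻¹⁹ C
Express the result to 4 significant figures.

2.929 × 10¹³ Pa

From ℏ = m_e = e = 1/(4πε₀) = 1 the pressure scale is P_au = E_h/a₀³ = m_e⁴e¹⁰/((4πε₀)⁵ℏ⁸).
E_h = 4.354 × 10⁻¹⁸ J
a₀ = 5.297 × 10⁻¹¹ m
E_h/a₀³ = 2.929 × 10¹³ Pa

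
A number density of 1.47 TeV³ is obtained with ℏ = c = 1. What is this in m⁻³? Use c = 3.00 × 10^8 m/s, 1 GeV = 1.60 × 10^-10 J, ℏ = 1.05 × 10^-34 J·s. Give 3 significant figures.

1.93 × 10^56 m⁻³

Number density is [L]⁻³ = [E]³/(ℏc)³.
1 GeV³ → 1/(ℏc)³ × (1 GeV in J)³ = 1.31 × 10^47 m⁻³.
Convert the energy scale: 1.47 TeV³ = 1.47 × 10^9 GeV³.
Result: 1.47 × 10^9 × 1.31 × 10^47 = 1.93 × 10^56 m⁻³.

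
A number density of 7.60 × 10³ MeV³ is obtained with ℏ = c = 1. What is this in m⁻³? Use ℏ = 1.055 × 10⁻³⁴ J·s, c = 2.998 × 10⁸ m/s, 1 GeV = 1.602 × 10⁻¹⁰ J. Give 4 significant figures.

9.875 × 10⁴¹ m⁻³

Number density is [L]⁻³ = [E]³/(ℏc)³.
1 GeV³ → 1/(ℏc)³ × (1 GeV in J)³ = 1.299 × 10⁴⁷ m⁻³.
Convert the energy scale: 7.60 × 10³ MeV³ = 7.60 × 10⁻⁶ GeV³.
Result: 7.60 × 10⁻⁶ × 1.299 × 10⁴⁷ = 9.875 × 10⁴¹ m⁻³.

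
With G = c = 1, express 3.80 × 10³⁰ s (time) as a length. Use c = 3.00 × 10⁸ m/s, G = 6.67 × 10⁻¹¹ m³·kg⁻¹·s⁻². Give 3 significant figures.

Time → length via c.
3.80 × 10³⁰ s × (c) = 1.14 × 10³⁹ m

1.14 × 10³⁹ m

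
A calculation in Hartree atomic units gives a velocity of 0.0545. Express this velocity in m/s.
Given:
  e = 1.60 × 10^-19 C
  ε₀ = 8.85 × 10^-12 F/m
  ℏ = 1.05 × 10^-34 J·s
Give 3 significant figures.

1.19 × 10^5 m/s

One atomic unit of velocity: v_au = e²/(4πε₀ℏ) = 2.19 × 10^6 m/s.
0.0545 × 2.19 × 10^6 m/s = 1.19 × 10^5 m/s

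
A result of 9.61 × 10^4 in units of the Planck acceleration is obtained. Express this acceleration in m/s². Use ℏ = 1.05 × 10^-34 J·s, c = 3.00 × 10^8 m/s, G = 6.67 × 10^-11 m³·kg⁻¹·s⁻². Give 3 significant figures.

One Planck acceleration: a_P = √(c⁷/(ℏG)) = 5.59 × 10^51 m/s².
9.61 × 10^4 × 5.59 × 10^51 m/s² = 5.37 × 10^56 m/s²

5.37 × 10^56 m/s²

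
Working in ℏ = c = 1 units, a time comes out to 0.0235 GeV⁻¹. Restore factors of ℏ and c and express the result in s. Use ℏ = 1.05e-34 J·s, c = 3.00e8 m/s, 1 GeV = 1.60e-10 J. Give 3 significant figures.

1.54e-26 s

A time is [E]⁻¹ in ℏ=c=1; restore one factor of ℏ.
1 GeV⁻¹ → ℏ × (1 GeV in J)⁻¹ = 6.56e-25 s.
Result: 0.0235 × 6.56e-25 = 1.54e-26 s.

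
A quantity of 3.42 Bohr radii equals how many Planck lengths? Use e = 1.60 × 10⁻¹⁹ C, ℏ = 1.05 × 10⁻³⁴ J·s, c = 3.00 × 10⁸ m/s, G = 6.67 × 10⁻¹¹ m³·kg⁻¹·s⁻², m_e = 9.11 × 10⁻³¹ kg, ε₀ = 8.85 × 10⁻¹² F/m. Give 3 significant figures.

1.12 × 10²⁵

Bohr radius: a₀ = 4πε₀ℏ²/(m_e e²) = 5.26 × 10⁻¹¹ m
Planck length: ℓ_P = √(ℏG/c³) = 1.61 × 10⁻³⁵ m
3.42 × 5.26 × 10⁻¹¹ / 1.61 × 10⁻³⁵ = 1.12 × 10²⁵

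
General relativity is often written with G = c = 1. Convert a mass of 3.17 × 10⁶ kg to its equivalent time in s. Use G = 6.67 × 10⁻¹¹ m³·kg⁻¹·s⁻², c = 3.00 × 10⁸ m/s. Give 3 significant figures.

Mass → time via G/c³.
3.17 × 10⁶ kg × (G/c³) = 7.83 × 10⁻³⁰ s

7.83 × 10⁻³⁰ s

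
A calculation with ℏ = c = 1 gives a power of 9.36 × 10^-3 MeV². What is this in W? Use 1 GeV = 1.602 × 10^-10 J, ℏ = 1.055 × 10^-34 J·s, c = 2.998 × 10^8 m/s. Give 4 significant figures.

2.277 × 10^6 W

Power is [E]/[T] = [E]²/ℏ.
1 GeV² → 1/ℏ × (1 GeV in J)² = 2.433 × 10^14 W.
Convert the energy scale: 9.36 × 10^-3 MeV² = 9.36 × 10^-9 GeV².
Result: 9.36 × 10^-9 × 2.433 × 10^14 = 2.277 × 10^6 W.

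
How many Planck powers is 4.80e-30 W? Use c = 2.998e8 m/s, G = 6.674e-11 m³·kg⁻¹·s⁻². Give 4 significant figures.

Planck power: P_P = c⁵/G = 3.629e52 W.
4.80e-30 / 3.629e52 = 1.323e-82

1.323e-82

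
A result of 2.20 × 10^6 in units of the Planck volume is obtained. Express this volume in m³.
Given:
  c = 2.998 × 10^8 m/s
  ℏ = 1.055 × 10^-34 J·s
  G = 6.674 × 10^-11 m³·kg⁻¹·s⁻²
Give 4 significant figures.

9.293 × 10^-99 m³

One Planck volume: V_P = (ℏG/c³)^(3/2) = 4.224 × 10^-105 m³.
2.20 × 10^6 × 4.224 × 10^-105 m³ = 9.293 × 10^-99 m³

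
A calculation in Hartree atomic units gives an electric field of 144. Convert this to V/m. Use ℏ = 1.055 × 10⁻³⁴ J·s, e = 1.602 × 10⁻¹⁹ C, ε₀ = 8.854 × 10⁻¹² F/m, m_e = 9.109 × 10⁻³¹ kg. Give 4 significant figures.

7.389 × 10¹³ V/m

One atomic unit of electric field: E_au = E_h/(e a₀) = m_e²e⁵/((4πε₀)³ℏ⁴) = 5.131 × 10¹¹ V/m.
144 × 5.131 × 10¹¹ V/m = 7.389 × 10¹³ V/m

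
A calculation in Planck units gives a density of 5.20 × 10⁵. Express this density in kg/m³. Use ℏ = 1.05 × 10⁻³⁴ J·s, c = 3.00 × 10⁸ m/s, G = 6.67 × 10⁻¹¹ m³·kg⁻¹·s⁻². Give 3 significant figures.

One Planck density: ρ_P = c⁵/(ℏG²) = 5.20 × 10⁹⁶ kg/m³.
5.20 × 10⁵ × 5.20 × 10⁹⁶ kg/m³ = 2.71 × 10¹⁰² kg/m³

2.71 × 10¹⁰² kg/m³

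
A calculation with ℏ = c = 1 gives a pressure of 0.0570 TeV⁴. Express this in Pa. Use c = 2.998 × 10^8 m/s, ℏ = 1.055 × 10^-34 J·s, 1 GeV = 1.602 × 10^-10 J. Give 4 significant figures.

Pressure is [E]/[L]³ = [E]⁴/(ℏc)³.
1 GeV⁴ → 1/(ℏc)³ × (1 GeV in J)⁴ = 2.082 × 10^37 Pa.
Convert the energy scale: 0.0570 TeV⁴ = 5.70 × 10^10 GeV⁴.
Result: 5.70 × 10^10 × 2.082 × 10^37 = 1.187 × 10^48 Pa.

1.187 × 10^48 Pa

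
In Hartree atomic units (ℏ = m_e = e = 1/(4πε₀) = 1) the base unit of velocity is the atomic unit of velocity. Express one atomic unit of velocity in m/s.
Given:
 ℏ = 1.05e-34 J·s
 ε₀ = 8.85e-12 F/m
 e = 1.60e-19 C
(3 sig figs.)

2.19e6 m/s

v_au = e²/(4πε₀ℏ)
  = 2.56e-38 / 1.17e-44
  = 2.19e6 m/s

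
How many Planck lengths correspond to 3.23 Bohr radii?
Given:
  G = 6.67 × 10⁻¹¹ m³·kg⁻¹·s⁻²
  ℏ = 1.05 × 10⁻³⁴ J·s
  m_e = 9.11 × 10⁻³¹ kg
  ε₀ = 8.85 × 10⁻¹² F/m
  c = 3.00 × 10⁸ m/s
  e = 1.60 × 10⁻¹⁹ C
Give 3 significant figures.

Bohr radius: a₀ = 4πε₀ℏ²/(m_e e²) = 5.26 × 10⁻¹¹ m
Planck length: ℓ_P = √(ℏG/c³) = 1.61 × 10⁻³⁵ m
3.23 × 5.26 × 10⁻¹¹ / 1.61 × 10⁻³⁵ = 1.05 × 10²⁵

1.05 × 10²⁵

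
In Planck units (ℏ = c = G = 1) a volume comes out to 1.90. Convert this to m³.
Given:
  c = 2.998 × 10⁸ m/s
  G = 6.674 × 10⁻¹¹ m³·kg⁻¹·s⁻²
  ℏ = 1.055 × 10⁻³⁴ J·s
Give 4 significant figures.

One Planck volume: V_P = (ℏG/c³)^(3/2) = 4.224 × 10⁻¹⁰⁵ m³.
1.90 × 4.224 × 10⁻¹⁰⁵ m³ = 8.025 × 10⁻¹⁰⁵ m³

8.025 × 10⁻¹⁰⁵ m³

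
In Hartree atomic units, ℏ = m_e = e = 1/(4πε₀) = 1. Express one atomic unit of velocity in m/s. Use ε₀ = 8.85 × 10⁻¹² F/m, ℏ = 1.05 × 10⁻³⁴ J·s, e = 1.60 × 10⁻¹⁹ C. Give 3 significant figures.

The unique combination of the constants set to 1 with dimensions of velocity is v_au = e²/(4πε₀ℏ).
  = 2.56 × 10⁻³⁸ / 1.17 × 10⁻⁴⁴
  = 2.19 × 10⁶ m/s

2.19 × 10⁶ m/s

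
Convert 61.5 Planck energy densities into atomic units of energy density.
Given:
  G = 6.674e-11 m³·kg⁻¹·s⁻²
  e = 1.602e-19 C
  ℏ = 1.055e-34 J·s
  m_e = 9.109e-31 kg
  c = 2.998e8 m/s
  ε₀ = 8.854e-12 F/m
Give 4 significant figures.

9.726e101

Planck energy density: u_P = c⁷/(ℏG²) = 4.632e113 J/m³
atomic unit of energy density: u_au = E_h/a₀³ = m_e⁴e¹⁰/((4πε₀)⁵ℏ⁸) = 2.929e13 J/m³
61.5 × 4.632e113 / 2.929e13 = 9.726e101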